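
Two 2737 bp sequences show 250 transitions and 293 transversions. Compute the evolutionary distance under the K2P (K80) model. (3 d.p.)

0.231

P = 250/2737 ≈ 0.091341 and Q = 293/2737 ≈ 0.107052.
Under the Kimura two-parameter model, d = −½ ln(1 − 2P − Q) − ¼ ln(1 − 2Q).
1 − 2P − Q = 0.710266, giving −½ ln(0.710266) = 0.171058.
1 − 2Q = 0.785896, giving −¼ ln(0.785896) = 0.060233.
d = 0.171058 + 0.060233 = 0.231291.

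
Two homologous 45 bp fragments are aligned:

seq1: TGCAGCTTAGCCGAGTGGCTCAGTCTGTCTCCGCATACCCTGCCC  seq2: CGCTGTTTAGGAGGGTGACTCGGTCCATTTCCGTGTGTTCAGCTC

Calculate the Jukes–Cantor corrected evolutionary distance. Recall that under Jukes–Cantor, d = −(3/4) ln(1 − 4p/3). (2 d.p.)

The sequences differ at 18 of 45 sites, so p = 18/45 = 0.4.
d = −(3/4) ln(1 − 4p/3) = −0.75 ln(1 − 0.533333) = −0.75 ln(0.466667)
  = −0.75 × (-0.762139) = 0.571604 substitutions/site.

0.57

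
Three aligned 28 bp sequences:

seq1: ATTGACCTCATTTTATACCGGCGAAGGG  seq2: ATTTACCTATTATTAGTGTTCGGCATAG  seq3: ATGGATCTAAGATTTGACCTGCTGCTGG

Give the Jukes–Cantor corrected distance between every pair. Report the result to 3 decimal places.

seq1–seq2: 14/28 sites differ → p = 0.5, d = −0.75 ln(1 − 0.666667) = 0.823960 ≈ 0.824.
seq1–seq3: 12/28 sites differ → p ≈ 0.428571, d = −0.75 ln(1 − 0.571428) = 0.635472 ≈ 0.635.
seq2–seq3: 15/28 sites differ → p ≈ 0.535714, d = −0.75 ln(1 − 0.714285) = 0.939570 ≈ 0.940.

d(seq1,seq2) = 0.824, d(seq1,seq3) = 0.635, d(seq2,seq3) = 0.940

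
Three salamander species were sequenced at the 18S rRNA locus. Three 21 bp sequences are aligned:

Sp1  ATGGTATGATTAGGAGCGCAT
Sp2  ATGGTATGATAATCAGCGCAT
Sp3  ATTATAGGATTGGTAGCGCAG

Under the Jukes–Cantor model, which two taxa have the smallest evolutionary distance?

Sp1–Sp2: 3/21 differ, p = 0.143, d = 0.158.
Sp1–Sp3: 6/21 differ, p = 0.286, d = 0.360.
Sp2–Sp3: 8/21 differ, p = 0.381, d = 0.532.
The smallest distance is between Sp1 and Sp2.

Sp1 and Sp2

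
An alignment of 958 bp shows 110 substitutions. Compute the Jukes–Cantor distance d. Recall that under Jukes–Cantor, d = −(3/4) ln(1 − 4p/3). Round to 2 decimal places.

p = 110/958 ≈ 0.114823.
d = −(3/4) ln(1 − 4p/3) = −0.75 ln(1 − 0.153097) = −0.75 ln(0.846903)
  = −0.75 × (-0.166169) = 0.124627 substitutions/site.

0.12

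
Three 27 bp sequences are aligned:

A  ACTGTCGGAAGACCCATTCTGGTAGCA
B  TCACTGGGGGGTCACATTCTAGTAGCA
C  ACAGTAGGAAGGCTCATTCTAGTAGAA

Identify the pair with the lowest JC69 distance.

A–B: 9/27 differ, p = 0.333, d = 0.441.
A–C: 6/27 differ, p = 0.222, d = 0.264.
B–C: 8/27 differ, p = 0.296, d = 0.377.
The smallest distance is between A and C.

A and C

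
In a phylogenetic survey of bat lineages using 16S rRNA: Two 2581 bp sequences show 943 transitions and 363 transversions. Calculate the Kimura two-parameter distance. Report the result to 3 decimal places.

1.108

P = 943/2581 ≈ 0.365362 and Q = 363/2581 ≈ 0.140643.
Under the Kimura two-parameter model, d = −½ ln(1 − 2P − Q) − ¼ ln(1 − 2Q).
1 − 2P − Q = 0.128633, giving −½ ln(0.128633) = 1.025396.
1 − 2Q = 0.718714, giving −¼ ln(0.718714) = 0.082573.
d = 1.025396 + 0.082573 = 1.107969.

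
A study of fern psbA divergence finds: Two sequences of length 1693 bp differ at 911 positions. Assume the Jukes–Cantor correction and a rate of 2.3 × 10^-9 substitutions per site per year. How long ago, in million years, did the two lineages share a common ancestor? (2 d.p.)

p = 911/1693 ≈ 0.538098.
d = −(3/4) ln(1 − 4p/3) = −0.75 ln(1 − 0.717464) = −0.75 ln(0.282536)
  = −0.75 × (-1.263949) = 0.947962 substitutions/site.
Under a molecular clock d = 2μt, so t = d/(2μ) = 0.947962 / (2 × 2.3 × 10^-9) = 206.08 million years.

206.08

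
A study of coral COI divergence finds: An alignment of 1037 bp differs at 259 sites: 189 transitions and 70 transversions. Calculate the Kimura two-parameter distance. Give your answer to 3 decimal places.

0.319

P = 189/1037 ≈ 0.182257 and Q = 70/1037 ≈ 0.067502.
Under the Kimura two-parameter model, d = −½ ln(1 − 2P − Q) − ¼ ln(1 − 2Q).
1 − 2P − Q = 0.567984, giving −½ ln(0.567984) = 0.282831.
1 − 2Q = 0.864996, giving −¼ ln(0.864996) = 0.036258.
d = 0.282831 + 0.036258 = 0.319089.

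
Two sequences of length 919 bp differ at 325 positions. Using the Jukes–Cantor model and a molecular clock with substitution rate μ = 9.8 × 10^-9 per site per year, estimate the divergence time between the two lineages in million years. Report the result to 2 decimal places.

p = 325/919 ≈ 0.353645.
d = −(3/4) ln(1 − 4p/3) = −0.75 ln(1 − 0.471527) = −0.75 ln(0.528473)
  = −0.75 × (-0.637764) = 0.478323 substitutions/site.
Under a molecular clock d = 2μt, so t = d/(2μ) = 0.478323 / (2 × 9.8 × 10^-9) = 24.40 million years.

24.40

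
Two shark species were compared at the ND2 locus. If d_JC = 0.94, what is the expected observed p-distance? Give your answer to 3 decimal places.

p = (3/4)(1 − e^(−4d/3)) = 0.75 × (1 − e^(-1.253333)) = 0.75 × (1 − 0.285551) = 0.535837.

0.536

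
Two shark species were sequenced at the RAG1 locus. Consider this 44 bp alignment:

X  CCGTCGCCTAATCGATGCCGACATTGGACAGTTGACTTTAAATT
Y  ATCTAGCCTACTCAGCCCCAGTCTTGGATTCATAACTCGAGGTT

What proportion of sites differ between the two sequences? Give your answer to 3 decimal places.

0.500

The sequences differ at 22 of 44 positions.
p = 22/44 = 0.500.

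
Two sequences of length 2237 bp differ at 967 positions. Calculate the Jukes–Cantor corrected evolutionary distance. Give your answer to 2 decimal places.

p = 967/2237 ≈ 0.432275.
d = −(3/4) ln(1 − 4p/3) = −0.75 ln(1 − 0.576367) = −0.75 ln(0.423633)
  = −0.75 × (-0.858888) = 0.644166 substitutions/site.

0.64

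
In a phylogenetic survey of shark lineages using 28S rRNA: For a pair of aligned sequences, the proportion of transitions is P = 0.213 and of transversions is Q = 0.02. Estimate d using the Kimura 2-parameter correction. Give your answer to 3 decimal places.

Under the Kimura two-parameter model, d = −½ ln(1 − 2P − Q) − ¼ ln(1 − 2Q).
1 − 2P − Q = 0.554, giving −½ ln(0.554) = 0.295295.
1 − 2Q = 0.96, giving −¼ ln(0.96) = 0.010205.
d = 0.295295 + 0.010205 = 0.305500.

0.306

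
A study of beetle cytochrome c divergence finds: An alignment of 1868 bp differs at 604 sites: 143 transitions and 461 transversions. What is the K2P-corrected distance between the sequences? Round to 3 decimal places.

0.425

P = 143/1868 ≈ 0.076552 and Q = 461/1868 ≈ 0.246788.
Under the Kimura two-parameter model, d = −½ ln(1 − 2P − Q) − ¼ ln(1 − 2Q).
1 − 2P − Q = 0.600108, giving −½ ln(0.600108) = 0.255323.
1 − 2Q = 0.506424, giving −¼ ln(0.506424) = 0.170095.
d = 0.255323 + 0.170095 = 0.425418.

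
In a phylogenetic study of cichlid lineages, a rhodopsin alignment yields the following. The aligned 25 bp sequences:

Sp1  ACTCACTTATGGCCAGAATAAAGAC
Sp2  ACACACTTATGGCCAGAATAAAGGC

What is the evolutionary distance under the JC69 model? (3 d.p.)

0.085

The sequences differ at 2 of 25 sites (3, 24), so p = 2/25 = 0.08.
d = −(3/4) ln(1 − 4p/3) = −0.75 ln(1 − 0.106667) = −0.75 ln(0.893333)
  = −0.75 × (-0.112796) = 0.084597 substitutions/site.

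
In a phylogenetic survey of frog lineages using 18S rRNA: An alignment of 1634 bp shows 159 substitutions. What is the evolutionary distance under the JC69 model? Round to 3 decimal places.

0.104

p = 159/1634 ≈ 0.097307.
d = −(3/4) ln(1 − 4p/3) = −0.75 ln(1 − 0.129743) = −0.75 ln(0.870257)
  = −0.75 × (-0.138967) = 0.104225 substitutions/site.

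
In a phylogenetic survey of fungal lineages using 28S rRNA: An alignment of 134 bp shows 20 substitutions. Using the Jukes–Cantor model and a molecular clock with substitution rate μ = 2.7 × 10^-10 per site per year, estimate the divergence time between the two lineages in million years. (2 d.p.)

308.20

p = 20/134 ≈ 0.149254.
d = −(3/4) ln(1 − 4p/3) = −0.75 ln(1 − 0.199005) = −0.75 ln(0.800995)
  = −0.75 × (-0.221901) = 0.166426 substitutions/site.
Under a molecular clock d = 2μt, so t = d/(2μ) = 0.166426 / (2 × 2.7 × 10^-10) = 308.20 million years.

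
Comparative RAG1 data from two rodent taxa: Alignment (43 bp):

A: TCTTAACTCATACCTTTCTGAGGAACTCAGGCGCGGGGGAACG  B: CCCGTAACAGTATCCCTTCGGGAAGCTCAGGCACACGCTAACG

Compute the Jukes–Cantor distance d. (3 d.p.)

The sequences differ at 21 of 43 sites, so p = 21/43 ≈ 0.488372.
d = −(3/4) ln(1 − 4p/3) = −0.75 ln(1 − 0.651163) = −0.75 ln(0.348837)
  = −0.75 × (-1.053151) = 0.789863 substitutions/site.

0.790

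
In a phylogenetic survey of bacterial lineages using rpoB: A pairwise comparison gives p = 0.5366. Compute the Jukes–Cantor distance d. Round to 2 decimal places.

d = −(3/4) ln(1 − 4p/3) = −0.75 ln(1 − 0.715467) = −0.75 ln(0.284533)
  = −0.75 × (-1.256906) = 0.942680 substitutions/site.

0.94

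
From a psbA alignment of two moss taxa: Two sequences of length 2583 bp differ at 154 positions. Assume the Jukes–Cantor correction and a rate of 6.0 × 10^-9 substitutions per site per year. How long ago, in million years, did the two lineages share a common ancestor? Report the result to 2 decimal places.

p = 154/2583 ≈ 0.059621.
d = −(3/4) ln(1 − 4p/3) = −0.75 ln(1 − 0.079495) = −0.75 ln(0.920505)
  = −0.75 × (-0.082833) = 0.062125 substitutions/site.
Under a molecular clock d = 2μt, so t = d/(2μ) = 0.062125 / (2 × 6.0 × 10^-9) = 5.18 million years.

5.18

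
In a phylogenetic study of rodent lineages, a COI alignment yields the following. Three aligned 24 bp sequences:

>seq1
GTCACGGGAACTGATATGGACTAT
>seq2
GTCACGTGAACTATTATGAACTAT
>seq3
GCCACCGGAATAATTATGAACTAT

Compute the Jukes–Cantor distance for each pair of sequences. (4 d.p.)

d(seq1,seq2) = 0.1885, d(seq1,seq3) = 0.3694, d(seq2,seq3) = 0.2441

seq1–seq2: 4/24 sites differ → p ≈ 0.166667, d = −0.75 ln(1 − 0.222223) = 0.188487 ≈ 0.1885.
seq1–seq3: 7/24 sites differ → p ≈ 0.291667, d = −0.75 ln(1 − 0.388889) = 0.369358 ≈ 0.3694.
seq2–seq3: 5/24 sites differ → p ≈ 0.208333, d = −0.75 ln(1 − 0.277777) = 0.244066 ≈ 0.2441.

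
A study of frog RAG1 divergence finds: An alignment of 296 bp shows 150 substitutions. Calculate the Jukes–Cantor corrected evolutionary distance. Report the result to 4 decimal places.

p = 150/296 ≈ 0.506757.
d = −(3/4) ln(1 − 4p/3) = −0.75 ln(1 − 0.675676) = −0.75 ln(0.324324)
  = −0.75 × (-1.126012) = 0.844509 substitutions/site.

0.8445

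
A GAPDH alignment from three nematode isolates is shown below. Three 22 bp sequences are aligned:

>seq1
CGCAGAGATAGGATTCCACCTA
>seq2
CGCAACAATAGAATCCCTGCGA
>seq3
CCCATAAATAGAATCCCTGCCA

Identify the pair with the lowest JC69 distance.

seq2 and seq3

seq1–seq2: 8/22 differ, p = 0.364, d = 0.497.
seq1–seq3: 8/22 differ, p = 0.364, d = 0.497.
seq2–seq3: 4/22 differ, p = 0.182, d = 0.208.
The smallest distance is between seq2 and seq3.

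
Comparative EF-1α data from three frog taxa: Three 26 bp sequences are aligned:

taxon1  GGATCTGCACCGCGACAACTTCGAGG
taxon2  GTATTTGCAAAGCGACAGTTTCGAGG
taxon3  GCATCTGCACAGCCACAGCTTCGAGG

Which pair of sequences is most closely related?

taxon1 and taxon3

taxon1–taxon2: 6/26 differ, p = 0.231, d = 0.276.
taxon1–taxon3: 4/26 differ, p = 0.154, d = 0.172.
taxon2–taxon3: 5/26 differ, p = 0.192, d = 0.222.
The smallest distance is between taxon1 and taxon3.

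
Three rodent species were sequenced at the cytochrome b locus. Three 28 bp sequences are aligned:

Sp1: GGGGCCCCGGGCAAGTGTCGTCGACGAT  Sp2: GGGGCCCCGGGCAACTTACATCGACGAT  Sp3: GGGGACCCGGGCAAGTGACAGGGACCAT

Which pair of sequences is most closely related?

Sp1 and Sp2

Sp1–Sp2: 4/28 differ, p = 0.143, d = 0.158.
Sp1–Sp3: 6/28 differ, p = 0.214, d = 0.252.
Sp2–Sp3: 6/28 differ, p = 0.214, d = 0.252.
The smallest distance is between Sp1 and Sp2.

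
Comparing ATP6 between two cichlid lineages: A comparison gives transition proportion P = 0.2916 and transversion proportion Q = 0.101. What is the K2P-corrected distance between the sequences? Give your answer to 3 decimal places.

Under the Kimura two-parameter model, d = −½ ln(1 − 2P − Q) − ¼ ln(1 − 2Q).
1 − 2P − Q = 0.3158, giving −½ ln(0.3158) = 0.576323.
1 − 2Q = 0.798, giving −¼ ln(0.798) = 0.056412.
d = 0.576323 + 0.056412 = 0.632735.

0.633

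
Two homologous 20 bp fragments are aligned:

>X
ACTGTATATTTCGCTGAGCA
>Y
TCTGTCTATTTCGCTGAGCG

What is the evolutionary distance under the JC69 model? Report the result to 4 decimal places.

The sequences differ at 3 of 20 sites (1, 6, 20), so p = 3/20 = 0.15.
d = −(3/4) ln(1 − 4p/3) = −0.75 ln(1 − 0.2) = −0.75 ln(0.8)
  = −0.75 × (-0.223144) = 0.167358 substitutions/site.

0.1674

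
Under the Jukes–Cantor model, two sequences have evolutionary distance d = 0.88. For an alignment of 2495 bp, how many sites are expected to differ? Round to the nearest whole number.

1292

Invert JC69: p = (3/4)(1 − e^(−4d/3)) = 0.75 × (1 − e^(-1.173333)) = 0.75 × (1 − 0.309334) = 0.518000.
Expected differing sites = pL ≈ 0.518000 × 2495 = 1292.41 ≈ 1292.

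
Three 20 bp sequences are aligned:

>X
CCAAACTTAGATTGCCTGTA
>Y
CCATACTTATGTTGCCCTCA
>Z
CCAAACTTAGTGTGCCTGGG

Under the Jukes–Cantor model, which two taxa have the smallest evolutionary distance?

X and Z

X–Y: 6/20 differ, p = 0.300, d = 0.383.
X–Z: 4/20 differ, p = 0.200, d = 0.233.
Y–Z: 8/20 differ, p = 0.400, d = 0.572.
The smallest distance is between X and Z.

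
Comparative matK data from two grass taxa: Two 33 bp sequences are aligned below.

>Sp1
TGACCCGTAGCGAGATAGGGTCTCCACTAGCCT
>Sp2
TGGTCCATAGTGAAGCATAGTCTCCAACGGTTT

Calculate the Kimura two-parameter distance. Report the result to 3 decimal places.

Of 33 sites, 12 differences are transitions and 2 are transversions, so P = 12/33 ≈ 0.363636 and Q = 2/33 ≈ 0.060606.
Under the Kimura two-parameter model, d = −½ ln(1 − 2P − Q) − ¼ ln(1 − 2Q).
1 − 2P − Q = 0.212122, giving −½ ln(0.212122) = 0.775297.
1 − 2Q = 0.878788, giving −¼ ln(0.878788) = 0.032303.
d = 0.775297 + 0.032303 = 0.807600.

0.808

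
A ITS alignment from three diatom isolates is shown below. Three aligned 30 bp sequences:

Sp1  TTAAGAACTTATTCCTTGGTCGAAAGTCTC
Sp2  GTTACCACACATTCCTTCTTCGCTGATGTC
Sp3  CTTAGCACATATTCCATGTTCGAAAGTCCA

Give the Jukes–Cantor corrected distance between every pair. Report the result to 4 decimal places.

Sp1–Sp2: 13/30 sites differ → p ≈ 0.433333, d = −0.75 ln(1 − 0.577777) = 0.646666 ≈ 0.6467.
Sp1–Sp3: 8/30 sites differ → p ≈ 0.266667, d = −0.75 ln(1 − 0.355556) = 0.329526 ≈ 0.3295.
Sp2–Sp3: 12/30 sites differ → p = 0.4, d = −0.75 ln(1 − 0.533333) = 0.571605 ≈ 0.5716.

d(Sp1,Sp2) = 0.6467, d(Sp1,Sp3) = 0.3295, d(Sp2,Sp3) = 0.5716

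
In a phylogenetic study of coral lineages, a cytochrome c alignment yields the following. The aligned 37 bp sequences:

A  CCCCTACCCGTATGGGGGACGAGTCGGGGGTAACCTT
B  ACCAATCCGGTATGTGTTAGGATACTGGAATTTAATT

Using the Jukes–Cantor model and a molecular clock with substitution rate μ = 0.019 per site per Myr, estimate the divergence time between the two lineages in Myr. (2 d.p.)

The sequences differ at 18 of 37 sites, so p = 18/37 ≈ 0.486486.
d = −(3/4) ln(1 − 4p/3) = −0.75 ln(1 − 0.648648) = −0.75 ln(0.351352)
  = −0.75 × (-1.045967) = 0.784475 substitutions/site.
Under a molecular clock d = 2μt, so t = d/(2μ) = 0.784475 / (2 × 0.019) = 20.64 Myr.

20.64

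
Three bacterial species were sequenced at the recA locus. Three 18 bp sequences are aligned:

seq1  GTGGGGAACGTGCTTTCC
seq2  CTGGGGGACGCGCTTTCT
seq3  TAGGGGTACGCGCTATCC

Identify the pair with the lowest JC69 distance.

seq1–seq2: 4/18 differ, p = 0.222, d = 0.264.
seq1–seq3: 5/18 differ, p = 0.278, d = 0.347.
seq2–seq3: 5/18 differ, p = 0.278, d = 0.347.
The smallest distance is between seq1 and seq2.

seq1 and seq2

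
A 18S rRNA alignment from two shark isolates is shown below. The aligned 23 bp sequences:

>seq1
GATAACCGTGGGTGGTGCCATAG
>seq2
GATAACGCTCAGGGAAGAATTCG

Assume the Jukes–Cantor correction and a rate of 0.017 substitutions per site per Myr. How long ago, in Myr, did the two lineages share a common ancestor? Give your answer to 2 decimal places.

22.39

The sequences differ at 11 of 23 sites, so p = 11/23 ≈ 0.478261.
d = −(3/4) ln(1 − 4p/3) = −0.75 ln(1 − 0.637681) = −0.75 ln(0.362319)
  = −0.75 × (-1.015230) = 0.761423 substitutions/site.
Under a molecular clock d = 2μt, so t = d/(2μ) = 0.761423 / (2 × 0.017) = 22.39 Myr.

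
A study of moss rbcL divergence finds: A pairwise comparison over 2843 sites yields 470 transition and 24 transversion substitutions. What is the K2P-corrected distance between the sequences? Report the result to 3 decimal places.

P = 470/2843 ≈ 0.165318 and Q = 24/2843 ≈ 0.008442.
Under the Kimura two-parameter model, d = −½ ln(1 − 2P − Q) − ¼ ln(1 − 2Q).
1 − 2P − Q = 0.660922, giving −½ ln(0.660922) = 0.207060.
1 − 2Q = 0.983116, giving −¼ ln(0.983116) = 0.004257.
d = 0.207060 + 0.004257 = 0.211317.

0.211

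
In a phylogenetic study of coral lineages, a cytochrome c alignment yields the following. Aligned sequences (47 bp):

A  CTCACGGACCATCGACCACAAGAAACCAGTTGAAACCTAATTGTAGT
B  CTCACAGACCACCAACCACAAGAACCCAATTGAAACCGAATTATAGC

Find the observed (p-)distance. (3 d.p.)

The sequences differ at 8 of 47 positions (sites 6, 12, 14, 25, 29, 38, 43, 47).
p = 8/47 = 0.170212… ≈ 0.170 (to 3 d.p.).

0.170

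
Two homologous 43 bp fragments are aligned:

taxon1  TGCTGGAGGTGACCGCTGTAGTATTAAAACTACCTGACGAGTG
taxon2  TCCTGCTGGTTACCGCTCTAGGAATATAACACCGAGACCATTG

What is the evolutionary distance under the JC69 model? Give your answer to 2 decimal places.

The sequences differ at 14 of 43 sites, so p = 14/43 ≈ 0.325581.
d = −(3/4) ln(1 − 4p/3) = −0.75 ln(1 − 0.434108) = −0.75 ln(0.565892)
  = −0.75 × (-0.569352) = 0.427014 substitutions/site.

0.43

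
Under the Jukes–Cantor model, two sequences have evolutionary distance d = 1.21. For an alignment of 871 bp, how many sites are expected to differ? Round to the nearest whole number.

Invert JC69: p = (3/4)(1 − e^(−4d/3)) = 0.75 × (1 − e^(-1.613333)) = 0.75 × (1 − 0.199222) = 0.600584.
Expected differing sites = pL ≈ 0.600584 × 871 = 523.108664 ≈ 523.

523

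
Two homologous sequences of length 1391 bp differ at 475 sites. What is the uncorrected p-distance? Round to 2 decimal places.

0.34

p = 475/1391 = 0.341480… ≈ 0.34 (to 2 d.p.).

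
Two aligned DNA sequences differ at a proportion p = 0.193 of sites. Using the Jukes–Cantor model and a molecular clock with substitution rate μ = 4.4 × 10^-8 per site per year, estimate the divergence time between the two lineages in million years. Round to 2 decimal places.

2.54

d = −(3/4) ln(1 − 4p/3) = −0.75 ln(1 − 0.257333) = −0.75 ln(0.742667)
  = −0.75 × (-0.297508) = 0.223131 substitutions/site.
Under a molecular clock d = 2μt, so t = d/(2μ) = 0.223131 / (2 × 4.4 × 10^-8) = 2.54 million years.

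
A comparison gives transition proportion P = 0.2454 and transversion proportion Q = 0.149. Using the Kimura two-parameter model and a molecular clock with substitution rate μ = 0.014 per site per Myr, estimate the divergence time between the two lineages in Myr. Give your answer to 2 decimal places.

21.39

Under the Kimura two-parameter model, d = −½ ln(1 − 2P − Q) − ¼ ln(1 − 2Q).
1 − 2P − Q = 0.3602, giving −½ ln(0.3602) = 0.510548.
1 − 2Q = 0.702, giving −¼ ln(0.702) = 0.088455.
d = 0.510548 + 0.088455 = 0.599003.
Under a molecular clock d = 2μt, so t = d/(2μ) = 0.599003 / (2 × 0.014) = 21.39 Myr.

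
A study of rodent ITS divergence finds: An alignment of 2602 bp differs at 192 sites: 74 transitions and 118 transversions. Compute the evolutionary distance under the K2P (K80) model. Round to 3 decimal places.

0.078

P = 74/2602 ≈ 0.02844 and Q = 118/2602 ≈ 0.04535.
Under the Kimura two-parameter model, d = −½ ln(1 − 2P − Q) − ¼ ln(1 − 2Q).
1 − 2P − Q = 0.89777, giving −½ ln(0.89777) = 0.053921.
1 − 2Q = 0.9093, giving −¼ ln(0.9093) = 0.023770.
d = 0.053921 + 0.023770 = 0.077691.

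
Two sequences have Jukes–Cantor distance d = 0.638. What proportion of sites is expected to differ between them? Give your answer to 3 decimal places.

p = (3/4)(1 − e^(−4d/3)) = 0.75 × (1 − e^(-0.850667)) = 0.75 × (1 − 0.427130) = 0.429653.

0.430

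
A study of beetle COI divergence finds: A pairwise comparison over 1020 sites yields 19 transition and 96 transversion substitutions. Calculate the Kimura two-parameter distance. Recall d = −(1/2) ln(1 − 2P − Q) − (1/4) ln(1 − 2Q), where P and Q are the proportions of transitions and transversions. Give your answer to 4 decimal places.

0.1226

P = 19/1020 ≈ 0.018627 and Q = 96/1020 ≈ 0.094118.
Under the Kimura two-parameter model, d = −½ ln(1 − 2P − Q) − ¼ ln(1 − 2Q).
1 − 2P − Q = 0.868628, giving −½ ln(0.868628) = 0.070420.
1 − 2Q = 0.811764, giving −¼ ln(0.811764) = 0.052136.
d = 0.070420 + 0.052136 = 0.122556.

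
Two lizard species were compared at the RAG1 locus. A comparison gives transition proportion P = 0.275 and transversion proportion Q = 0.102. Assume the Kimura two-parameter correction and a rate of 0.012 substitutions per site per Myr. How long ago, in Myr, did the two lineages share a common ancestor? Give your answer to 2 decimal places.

Under the Kimura two-parameter model, d = −½ ln(1 − 2P − Q) − ¼ ln(1 − 2Q).
1 − 2P − Q = 0.348, giving −½ ln(0.348) = 0.527776.
1 − 2Q = 0.796, giving −¼ ln(0.796) = 0.057039.
d = 0.527776 + 0.057039 = 0.584815.
Under a molecular clock d = 2μt, so t = d/(2μ) = 0.584815 / (2 × 0.012) = 24.37 Myr.

24.37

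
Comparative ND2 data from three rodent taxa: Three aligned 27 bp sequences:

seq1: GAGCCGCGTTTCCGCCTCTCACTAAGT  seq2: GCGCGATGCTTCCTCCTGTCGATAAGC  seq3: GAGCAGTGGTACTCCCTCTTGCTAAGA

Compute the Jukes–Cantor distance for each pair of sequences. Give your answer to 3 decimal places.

seq1–seq2: 10/27 sites differ → p ≈ 0.37037, d = −0.75 ln(1 − 0.493827) = 0.510658 ≈ 0.511.
seq1–seq3: 9/27 sites differ → p ≈ 0.333333, d = −0.75 ln(1 − 0.444444) = 0.440839 ≈ 0.441.
seq2–seq3: 11/27 sites differ → p ≈ 0.407407, d = −0.75 ln(1 − 0.543209) = 0.587647 ≈ 0.588.

d(seq1,seq2) = 0.511, d(seq1,seq3) = 0.441, d(seq2,seq3) = 0.588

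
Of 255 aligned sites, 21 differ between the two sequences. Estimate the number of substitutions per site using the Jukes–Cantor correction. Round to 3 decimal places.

0.087

p = 21/255 ≈ 0.082353.
d = −(3/4) ln(1 − 4p/3) = −0.75 ln(1 − 0.109804) = −0.75 ln(0.890196)
  = −0.75 × (-0.116314) = 0.087236 substitutions/site.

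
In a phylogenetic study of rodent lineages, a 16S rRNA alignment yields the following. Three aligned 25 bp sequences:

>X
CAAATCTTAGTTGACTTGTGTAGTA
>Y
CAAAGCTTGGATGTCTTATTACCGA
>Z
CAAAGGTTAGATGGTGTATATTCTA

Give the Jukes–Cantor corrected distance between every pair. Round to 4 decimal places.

X–Y: 10/25 sites differ → p = 0.4, d = −0.75 ln(1 − 0.533333) = 0.571605 ≈ 0.5716.
X–Z: 10/25 sites differ → p = 0.4, d = −0.75 ln(1 − 0.533333) = 0.571605 ≈ 0.5716.
Y–Z: 9/25 sites differ → p = 0.36, d = −0.75 ln(1 − 0.48) = 0.490445 ≈ 0.4904.

d(X,Y) = 0.5716, d(X,Z) = 0.5716, d(Y,Z) = 0.4904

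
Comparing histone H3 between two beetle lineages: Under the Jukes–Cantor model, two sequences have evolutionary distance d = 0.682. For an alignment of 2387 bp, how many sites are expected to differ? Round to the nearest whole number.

Invert JC69: p = (3/4)(1 − e^(−4d/3)) = 0.75 × (1 − e^(-0.909333)) = 0.75 × (1 − 0.402793) = 0.447905.
Expected differing sites = pL ≈ 0.447905 × 2387 = 1069.149235 ≈ 1069.

1069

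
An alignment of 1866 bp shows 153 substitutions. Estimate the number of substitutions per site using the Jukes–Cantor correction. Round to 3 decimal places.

p = 153/1866 ≈ 0.081994.
d = −(3/4) ln(1 − 4p/3) = −0.75 ln(1 − 0.109325) = −0.75 ln(0.890675)
  = −0.75 × (-0.115776) = 0.086832 substitutions/site.

0.087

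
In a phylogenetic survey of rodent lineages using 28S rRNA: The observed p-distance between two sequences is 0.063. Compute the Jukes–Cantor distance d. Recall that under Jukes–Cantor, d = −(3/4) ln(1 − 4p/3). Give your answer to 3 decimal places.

0.066

d = −(3/4) ln(1 − 4p/3) = −0.75 ln(1 − 0.084) = −0.75 ln(0.916)
  = −0.75 × (-0.087739) = 0.065804 substitutions/site.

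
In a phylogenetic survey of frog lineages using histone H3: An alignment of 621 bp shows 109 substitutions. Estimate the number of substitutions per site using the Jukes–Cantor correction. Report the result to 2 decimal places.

0.20

p = 109/621 ≈ 0.175523.
d = −(3/4) ln(1 − 4p/3) = −0.75 ln(1 − 0.234031) = −0.75 ln(0.765969)
  = −0.75 × (-0.266614) = 0.199961 substitutions/site.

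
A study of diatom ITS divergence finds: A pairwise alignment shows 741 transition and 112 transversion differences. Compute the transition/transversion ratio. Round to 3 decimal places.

R = 741/112 = 6.616071… ≈ 6.616 (to 3 d.p.).

6.616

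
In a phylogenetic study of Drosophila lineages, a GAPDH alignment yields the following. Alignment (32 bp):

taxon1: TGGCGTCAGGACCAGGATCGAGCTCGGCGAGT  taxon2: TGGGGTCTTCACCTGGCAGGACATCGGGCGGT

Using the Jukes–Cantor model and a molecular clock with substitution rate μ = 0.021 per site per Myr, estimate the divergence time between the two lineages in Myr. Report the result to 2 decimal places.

13.93

The sequences differ at 13 of 32 sites, so p = 13/32 = 0.40625.
d = −(3/4) ln(1 − 4p/3) = −0.75 ln(1 − 0.541667) = −0.75 ln(0.458333)
  = −0.75 × (-0.780159) = 0.585119 substitutions/site.
Under a molecular clock d = 2μt, so t = d/(2μ) = 0.585119 / (2 × 0.021) = 13.93 Myr.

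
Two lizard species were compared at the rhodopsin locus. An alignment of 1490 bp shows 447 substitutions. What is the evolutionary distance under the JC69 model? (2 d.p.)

0.38

p = 447/1490 = 0.3.
d = −(3/4) ln(1 − 4p/3) = −0.75 ln(1 − 0.4) = −0.75 ln(0.6)
  = −0.75 × (-0.510826) = 0.383120 substitutions/site.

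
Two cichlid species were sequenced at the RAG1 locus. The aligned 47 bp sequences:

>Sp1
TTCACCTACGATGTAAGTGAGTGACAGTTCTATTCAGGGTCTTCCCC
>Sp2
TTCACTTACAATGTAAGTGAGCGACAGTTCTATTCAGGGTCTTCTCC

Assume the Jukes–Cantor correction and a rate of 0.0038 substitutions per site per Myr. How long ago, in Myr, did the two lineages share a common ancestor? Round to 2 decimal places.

11.89

The sequences differ at 4 of 47 sites (6, 10, 22, 45), so p = 4/47 ≈ 0.085106.
d = −(3/4) ln(1 − 4p/3) = −0.75 ln(1 − 0.113475) = −0.75 ln(0.886525)
  = −0.75 × (-0.120446) = 0.090335 substitutions/site.
Under a molecular clock d = 2μt, so t = d/(2μ) = 0.090335 / (2 × 0.0038) = 11.89 Myr.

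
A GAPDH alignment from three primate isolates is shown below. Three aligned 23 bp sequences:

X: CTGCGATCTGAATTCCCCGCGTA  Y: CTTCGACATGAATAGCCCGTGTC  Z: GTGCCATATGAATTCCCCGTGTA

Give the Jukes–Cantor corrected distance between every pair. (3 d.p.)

X–Y: 7/23 sites differ → p ≈ 0.304348, d = −0.75 ln(1 − 0.405797) = 0.390401 ≈ 0.390.
X–Z: 4/23 sites differ → p ≈ 0.173913, d = −0.75 ln(1 − 0.231884) = 0.197861 ≈ 0.198.
Y–Z: 7/23 sites differ → p ≈ 0.304348, d = −0.75 ln(1 − 0.405797) = 0.390401 ≈ 0.390.

d(X,Y) = 0.390, d(X,Z) = 0.198, d(Y,Z) = 0.390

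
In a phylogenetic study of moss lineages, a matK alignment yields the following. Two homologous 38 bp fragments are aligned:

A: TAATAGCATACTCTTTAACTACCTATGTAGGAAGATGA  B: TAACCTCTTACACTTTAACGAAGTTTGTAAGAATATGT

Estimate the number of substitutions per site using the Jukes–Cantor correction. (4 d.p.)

0.4099

The sequences differ at 12 of 38 sites, so p = 12/38 ≈ 0.315789.
d = −(3/4) ln(1 − 4p/3) = −0.75 ln(1 − 0.421052) = −0.75 ln(0.578948)
  = −0.75 × (-0.546543) = 0.409907 substitutions/site.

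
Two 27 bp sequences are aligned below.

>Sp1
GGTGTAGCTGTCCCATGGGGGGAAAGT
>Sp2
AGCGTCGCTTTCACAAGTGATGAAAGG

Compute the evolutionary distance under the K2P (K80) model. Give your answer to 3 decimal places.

Of 27 sites, 3 differences are transitions and 7 are transversions, so P = 3/27 ≈ 0.111111 and Q = 7/27 ≈ 0.259259.
Under the Kimura two-parameter model, d = −½ ln(1 − 2P − Q) − ¼ ln(1 − 2Q).
1 − 2P − Q = 0.518519, giving −½ ln(0.518519) = 0.328389.
1 − 2Q = 0.481482, giving −¼ ln(0.481482) = 0.182722.
d = 0.328389 + 0.182722 = 0.511111.

0.511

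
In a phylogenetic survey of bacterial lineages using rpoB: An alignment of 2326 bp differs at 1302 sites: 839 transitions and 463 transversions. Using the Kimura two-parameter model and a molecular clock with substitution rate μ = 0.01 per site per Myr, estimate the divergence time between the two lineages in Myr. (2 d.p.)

P = 839/2326 ≈ 0.360705 and Q = 463/2326 ≈ 0.199054.
Under the Kimura two-parameter model, d = −½ ln(1 − 2P − Q) − ¼ ln(1 − 2Q).
1 − 2P − Q = 0.079536, giving −½ ln(0.079536) = 1.265773.
1 − 2Q = 0.601892, giving −¼ ln(0.601892) = 0.126919.
d = 1.265773 + 0.126919 = 1.392692.
Under a molecular clock d = 2μt, so t = d/(2μ) = 1.392692 / (2 × 0.01) = 69.63 Myr.

69.63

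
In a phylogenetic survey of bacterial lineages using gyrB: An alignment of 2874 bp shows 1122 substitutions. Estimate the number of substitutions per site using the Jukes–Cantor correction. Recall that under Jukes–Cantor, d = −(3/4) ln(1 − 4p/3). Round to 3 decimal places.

0.551

p = 1122/2874 ≈ 0.390397.
d = −(3/4) ln(1 − 4p/3) = −0.75 ln(1 − 0.520529) = −0.75 ln(0.479471)
  = −0.75 × (-0.735072) = 0.551304 substitutions/site.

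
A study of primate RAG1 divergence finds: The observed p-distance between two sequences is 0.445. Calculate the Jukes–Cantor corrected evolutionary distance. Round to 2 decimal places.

d = −(3/4) ln(1 − 4p/3) = −0.75 ln(1 − 0.593333) = −0.75 ln(0.406667)
  = −0.75 × (-0.899761) = 0.674821 substitutions/site.

0.67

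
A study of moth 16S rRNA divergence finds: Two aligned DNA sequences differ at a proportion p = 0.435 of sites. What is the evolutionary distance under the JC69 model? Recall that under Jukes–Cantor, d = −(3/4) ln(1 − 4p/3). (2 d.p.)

d = −(3/4) ln(1 − 4p/3) = −0.75 ln(1 − 0.58) = −0.75 ln(0.42)
  = −0.75 × (-0.867501) = 0.650626 substitutions/site.

0.65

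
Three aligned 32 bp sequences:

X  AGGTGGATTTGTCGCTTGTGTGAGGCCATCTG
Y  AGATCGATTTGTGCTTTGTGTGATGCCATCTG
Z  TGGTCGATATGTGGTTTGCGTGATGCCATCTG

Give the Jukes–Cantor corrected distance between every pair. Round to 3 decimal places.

d(X,Y) = 0.216, d(X,Z) = 0.259, d(Y,Z) = 0.175

X–Y: 6/32 sites differ → p = 0.1875, d = −0.75 ln(1 − 0.25) = 0.215762 ≈ 0.216.
X–Z: 7/32 sites differ → p = 0.21875, d = −0.75 ln(1 − 0.291667) = 0.258631 ≈ 0.259.
Y–Z: 5/32 sites differ → p = 0.15625, d = −0.75 ln(1 − 0.208333) = 0.175211 ≈ 0.175.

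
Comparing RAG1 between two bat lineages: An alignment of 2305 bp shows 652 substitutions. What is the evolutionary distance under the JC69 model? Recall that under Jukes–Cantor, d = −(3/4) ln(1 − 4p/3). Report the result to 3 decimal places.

p = 652/2305 ≈ 0.282863.
d = −(3/4) ln(1 − 4p/3) = −0.75 ln(1 − 0.377151) = −0.75 ln(0.622849)
  = −0.75 × (-0.473451) = 0.355088 substitutions/site.

0.355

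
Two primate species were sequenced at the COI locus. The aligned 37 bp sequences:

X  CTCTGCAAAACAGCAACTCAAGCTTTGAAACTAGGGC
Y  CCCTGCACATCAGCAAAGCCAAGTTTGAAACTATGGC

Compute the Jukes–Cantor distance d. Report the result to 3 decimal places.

0.294

The sequences differ at 9 of 37 sites (2, 8, 10, 17, 18, 20, 22, 23, 34), so p = 9/37 ≈ 0.243243.
d = −(3/4) ln(1 − 4p/3) = −0.75 ln(1 − 0.324324) = −0.75 ln(0.675676)
  = −0.75 × (-0.392042) = 0.294032 substitutions/site.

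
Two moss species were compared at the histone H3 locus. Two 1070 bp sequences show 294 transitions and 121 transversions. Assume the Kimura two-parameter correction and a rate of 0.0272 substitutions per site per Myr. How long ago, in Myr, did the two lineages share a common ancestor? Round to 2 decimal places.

P = 294/1070 ≈ 0.274766 and Q = 121/1070 ≈ 0.113084.
Under the Kimura two-parameter model, d = −½ ln(1 − 2P − Q) − ¼ ln(1 − 2Q).
1 − 2P − Q = 0.337384, giving −½ ln(0.337384) = 0.543267.
1 − 2Q = 0.773832, giving −¼ ln(0.773832) = 0.064100.
d = 0.543267 + 0.064100 = 0.607367.
Under a molecular clock d = 2μt, so t = d/(2μ) = 0.607367 / (2 × 0.0272) = 11.16 Myr.

11.16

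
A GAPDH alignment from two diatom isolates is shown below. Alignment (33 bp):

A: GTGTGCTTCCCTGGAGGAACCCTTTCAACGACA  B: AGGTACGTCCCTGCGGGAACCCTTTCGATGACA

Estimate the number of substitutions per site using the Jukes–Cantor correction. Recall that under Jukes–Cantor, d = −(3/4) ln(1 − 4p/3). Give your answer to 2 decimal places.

The sequences differ at 8 of 33 sites (1, 2, 5, 7, 14, 15, 27, 29), so p = 8/33 ≈ 0.242424.
d = −(3/4) ln(1 − 4p/3) = −0.75 ln(1 − 0.323232) = −0.75 ln(0.676768)
  = −0.75 × (-0.390427) = 0.292820 substitutions/site.

0.29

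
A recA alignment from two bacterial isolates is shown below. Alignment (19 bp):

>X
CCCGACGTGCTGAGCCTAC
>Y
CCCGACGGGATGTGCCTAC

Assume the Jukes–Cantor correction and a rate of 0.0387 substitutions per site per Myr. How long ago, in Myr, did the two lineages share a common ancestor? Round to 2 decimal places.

The sequences differ at 3 of 19 sites (8, 10, 13), so p = 3/19 ≈ 0.157895.
d = −(3/4) ln(1 − 4p/3) = −0.75 ln(1 − 0.210527) = −0.75 ln(0.789473)
  = −0.75 × (-0.236390) = 0.177293 substitutions/site.
Under a molecular clock d = 2μt, so t = d/(2μ) = 0.177293 / (2 × 0.0387) = 2.29 Myr.

2.29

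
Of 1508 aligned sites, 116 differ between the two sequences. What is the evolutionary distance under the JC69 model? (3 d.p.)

p = 116/1508 ≈ 0.076923.
d = −(3/4) ln(1 − 4p/3) = −0.75 ln(1 − 0.102564) = −0.75 ln(0.897436)
  = −0.75 × (-0.108213) = 0.081160 substitutions/site.

0.081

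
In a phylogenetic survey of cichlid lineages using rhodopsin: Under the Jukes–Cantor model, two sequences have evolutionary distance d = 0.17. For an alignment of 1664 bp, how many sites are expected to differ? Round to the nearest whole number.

253

Invert JC69: p = (3/4)(1 − e^(−4d/3)) = 0.75 × (1 − e^(-0.226667)) = 0.75 × (1 − 0.797186) = 0.152111.
Expected differing sites = pL ≈ 0.152111 × 1664 = 253.112704 ≈ 253.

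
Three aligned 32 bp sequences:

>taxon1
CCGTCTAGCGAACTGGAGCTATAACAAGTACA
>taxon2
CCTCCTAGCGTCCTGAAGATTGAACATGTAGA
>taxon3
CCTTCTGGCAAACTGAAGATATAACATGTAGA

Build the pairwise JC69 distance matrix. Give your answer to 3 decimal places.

taxon1–taxon2: 10/32 sites differ → p = 0.3125, d = −0.75 ln(1 − 0.416667) = 0.404248 ≈ 0.404.
taxon1–taxon3: 7/32 sites differ → p = 0.21875, d = −0.75 ln(1 − 0.291667) = 0.258631 ≈ 0.259.
taxon2–taxon3: 7/32 sites differ → p = 0.21875, d = −0.75 ln(1 − 0.291667) = 0.258631 ≈ 0.259.

d(taxon1,taxon2) = 0.404, d(taxon1,taxon3) = 0.259, d(taxon2,taxon3) = 0.259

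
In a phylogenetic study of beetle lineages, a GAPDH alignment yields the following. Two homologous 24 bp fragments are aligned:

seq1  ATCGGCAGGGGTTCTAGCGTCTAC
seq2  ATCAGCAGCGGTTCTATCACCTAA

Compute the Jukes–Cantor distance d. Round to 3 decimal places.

0.304

The sequences differ at 6 of 24 sites (4, 9, 17, 19, 20, 24), so p = 6/24 = 0.25.
d = −(3/4) ln(1 − 4p/3) = −0.75 ln(1 − 0.333333) = −0.75 ln(0.666667)
  = −0.75 × (-0.405465) = 0.304099 substitutions/site.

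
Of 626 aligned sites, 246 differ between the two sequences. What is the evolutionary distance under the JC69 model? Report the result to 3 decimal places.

0.557

p = 246/626 ≈ 0.392971.
d = −(3/4) ln(1 − 4p/3) = −0.75 ln(1 − 0.523961) = −0.75 ln(0.476039)
  = −0.75 × (-0.742255) = 0.556691 substitutions/site.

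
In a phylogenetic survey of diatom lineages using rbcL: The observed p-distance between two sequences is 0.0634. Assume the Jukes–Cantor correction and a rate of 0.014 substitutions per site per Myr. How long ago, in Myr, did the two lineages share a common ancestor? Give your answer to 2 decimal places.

2.37

d = −(3/4) ln(1 − 4p/3) = −0.75 ln(1 − 0.084533) = −0.75 ln(0.915467)
  = −0.75 × (-0.088321) = 0.066241 substitutions/site.
Under a molecular clock d = 2μt, so t = d/(2μ) = 0.066241 / (2 × 0.014) = 2.37 Myr.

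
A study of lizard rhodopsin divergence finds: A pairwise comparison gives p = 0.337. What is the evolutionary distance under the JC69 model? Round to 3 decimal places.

d = −(3/4) ln(1 − 4p/3) = −0.75 ln(1 − 0.449333) = −0.75 ln(0.550667)
  = −0.75 × (-0.596625) = 0.447469 substitutions/site.

0.447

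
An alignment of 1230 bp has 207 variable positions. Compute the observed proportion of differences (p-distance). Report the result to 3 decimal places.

p = 207/1230 = 0.168292… ≈ 0.168 (to 3 d.p.).

0.168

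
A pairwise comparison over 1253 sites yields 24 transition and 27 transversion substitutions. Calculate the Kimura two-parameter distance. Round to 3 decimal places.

P = 24/1253 ≈ 0.019154 and Q = 27/1253 ≈ 0.021548.
Under the Kimura two-parameter model, d = −½ ln(1 − 2P − Q) − ¼ ln(1 − 2Q).
1 − 2P − Q = 0.940144, giving −½ ln(0.940144) = 0.030861.
1 − 2Q = 0.956904, giving −¼ ln(0.956904) = 0.011013.
d = 0.030861 + 0.011013 = 0.041874.

0.042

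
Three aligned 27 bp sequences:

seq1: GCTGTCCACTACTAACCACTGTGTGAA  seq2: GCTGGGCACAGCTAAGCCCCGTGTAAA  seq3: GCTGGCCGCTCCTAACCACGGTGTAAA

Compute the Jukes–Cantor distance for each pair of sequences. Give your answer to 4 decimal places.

seq1–seq2: 8/27 sites differ → p ≈ 0.296296, d = −0.75 ln(1 − 0.395061) = 0.376971 ≈ 0.3770.
seq1–seq3: 5/27 sites differ → p ≈ 0.185185, d = −0.75 ln(1 − 0.246913) = 0.212681 ≈ 0.2127.
seq2–seq3: 7/27 sites differ → p ≈ 0.259259, d = −0.75 ln(1 − 0.345679) = 0.318118 ≈ 0.3181.

d(seq1,seq2) = 0.3770, d(seq1,seq3) = 0.2127, d(seq2,seq3) = 0.3181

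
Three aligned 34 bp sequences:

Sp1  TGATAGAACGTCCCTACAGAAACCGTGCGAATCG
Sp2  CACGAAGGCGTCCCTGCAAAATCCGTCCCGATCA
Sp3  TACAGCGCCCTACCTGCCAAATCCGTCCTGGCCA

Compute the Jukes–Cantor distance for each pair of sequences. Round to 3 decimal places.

d(Sp1,Sp2) = 0.597, d(Sp1,Sp3) = 1.025, d(Sp2,Sp3) = 0.423

Sp1–Sp2: 14/34 sites differ → p ≈ 0.411765, d = −0.75 ln(1 − 0.54902) = 0.597249 ≈ 0.597.
Sp1–Sp3: 19/34 sites differ → p ≈ 0.558824, d = −0.75 ln(1 − 0.745099) = 1.025160 ≈ 1.025.
Sp2–Sp3: 11/34 sites differ → p ≈ 0.323529, d = −0.75 ln(1 − 0.431372) = 0.423397 ≈ 0.423.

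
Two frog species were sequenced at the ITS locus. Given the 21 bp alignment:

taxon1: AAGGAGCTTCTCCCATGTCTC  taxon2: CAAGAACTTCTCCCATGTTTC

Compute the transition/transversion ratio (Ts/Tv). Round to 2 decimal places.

Transitions are A↔G and C↔T; transversions are all other mismatches.
Transitions: 3. Transversions: 1.
R = 3/1 = 3.00.

3.00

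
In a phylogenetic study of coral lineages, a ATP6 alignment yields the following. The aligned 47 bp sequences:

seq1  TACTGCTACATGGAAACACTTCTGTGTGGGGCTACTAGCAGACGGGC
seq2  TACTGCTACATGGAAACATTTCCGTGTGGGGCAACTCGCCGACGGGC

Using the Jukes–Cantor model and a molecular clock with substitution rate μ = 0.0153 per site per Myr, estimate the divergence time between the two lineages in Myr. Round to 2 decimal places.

3.75

The sequences differ at 5 of 47 sites (19, 23, 33, 37, 40), so p = 5/47 ≈ 0.106383.
d = −(3/4) ln(1 − 4p/3) = −0.75 ln(1 − 0.141844) = −0.75 ln(0.858156)
  = −0.75 × (-0.152969) = 0.114727 substitutions/site.
Under a molecular clock d = 2μt, so t = d/(2μ) = 0.114727 / (2 × 0.0153) = 3.75 Myr.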